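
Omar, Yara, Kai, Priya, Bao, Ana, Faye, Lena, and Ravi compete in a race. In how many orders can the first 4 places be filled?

There are 9 choices for 1st place, 8 for 2nd, and so on down to 6 for position 4.
That gives 9 × 8 × 7 × 6 = 3024.

3024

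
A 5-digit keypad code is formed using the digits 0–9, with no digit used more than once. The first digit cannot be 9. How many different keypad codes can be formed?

27216

The first digit has 10−1 = 9 choices (anything except 9).
The remaining 4 digits are filled from the other 9 symbols without repetition: 9 × 8 × 7 × 6 = 3024.
Total: 9 × 3024 = 27216.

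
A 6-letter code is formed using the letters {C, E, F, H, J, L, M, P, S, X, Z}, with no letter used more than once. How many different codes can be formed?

332640

This is a permutation of 6 out of 11: P(11,6) = 11!/5!.
That product is 11 × 10 × 9 × 8 × 7 × 6 = 332640.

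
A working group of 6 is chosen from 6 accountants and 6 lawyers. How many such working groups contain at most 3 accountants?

Split by how many accountants are chosen (0 through 3).
Sum: C(6,0)·C(6,6) + C(6,1)·C(6,5) + C(6,2)·C(6,4) + C(6,3)·C(6,3) = 1 + 36 + 225 + 400 = 662.

662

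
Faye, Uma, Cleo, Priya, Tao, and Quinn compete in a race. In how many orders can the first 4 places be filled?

This is an ordered selection of 4 from 6: P(6,4).
That gives 6 × 5 × 4 × 3 = 360.

360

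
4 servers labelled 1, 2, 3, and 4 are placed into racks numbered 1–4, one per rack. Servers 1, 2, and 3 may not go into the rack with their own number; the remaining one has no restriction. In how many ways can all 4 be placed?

Let Aᵢ (for i ∈ {1, 2, 3}) be the placements that put server i in its forbidden rack. Any j of these fix j positions, leaving (4−j)! ways to fill the rest, and there are C(3,j) ways to pick which j.
By inclusion–exclusion, the number of valid placements is Σ_{j=0}^{3} (−1)^j C(3,j)·(4−j)!.
Computing: 24 − 18 + 6 − 1 = 11.

11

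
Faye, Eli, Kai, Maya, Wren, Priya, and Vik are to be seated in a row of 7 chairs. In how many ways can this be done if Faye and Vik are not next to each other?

There are 7! = 5040 arrangements in all. If Faye and Vik are adjacent, merging them into one block gives 2·(6)! = 1440 arrangements.
So 5040 − 1440 = 3600 arrangements keep them apart.

3600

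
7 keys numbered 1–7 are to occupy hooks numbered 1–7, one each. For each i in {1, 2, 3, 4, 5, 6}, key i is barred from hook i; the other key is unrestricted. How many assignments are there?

Let Aᵢ (for 1 ≤ i ≤ 6) be the placements that put key i in its forbidden hook. Any j of these fix j positions, leaving (7−j)! ways to fill the rest, and there are C(6,j) ways to pick which j.
By inclusion–exclusion, the number of valid placements is Σ_{j=0}^{6} (−1)^j C(6,j)·(7−j)!.
Computing: 5040 − 4320 + 1800 − 480 + 90 − 12 + 1 = 2119.

2119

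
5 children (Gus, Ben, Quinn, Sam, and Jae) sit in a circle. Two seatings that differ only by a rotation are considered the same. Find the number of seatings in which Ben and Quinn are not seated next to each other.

Without the restriction there are (4)! = 24 seatings.
Those with Ben next to Quinn: fuse the pair into one unit and seat 4 units around a circle — 2·(3)! = 12.
Subtracting, 24 − 12 = 12.

12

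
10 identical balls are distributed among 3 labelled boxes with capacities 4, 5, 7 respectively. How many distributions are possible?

24

Ignoring the caps, the number of non-negative solutions to x_1+…+x_3 = 10 is C(12,2) = 66.
Subtract solutions that violate a single cap (substitute x_i' = x_i − (cap_i+1)): x_1 ≥ 5 gives C(7,2) = 21; x_2 ≥ 6 gives C(6,2) = 15; x_3 ≥ 8 gives C(4,2) = 6. Together 42.
No two caps can be exceeded simultaneously, so the pair terms are all 0.
By inclusion–exclusion the count is 66 − 42 + 0 = 24.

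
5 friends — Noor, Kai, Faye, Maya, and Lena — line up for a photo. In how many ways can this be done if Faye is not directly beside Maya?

Of the 5! = 120 arrangements, those with Faye and Maya adjacent number 2 × 4! = 48 (treat the pair as a block with 2 internal orders).
Complementary counting: 120 − 48 = 72.

72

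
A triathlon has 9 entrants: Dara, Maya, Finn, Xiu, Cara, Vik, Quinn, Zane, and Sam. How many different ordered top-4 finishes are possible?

This is an ordered selection of 4 from 9: P(9,4).
That gives 9 × 8 × 7 × 6 = 3024.

3024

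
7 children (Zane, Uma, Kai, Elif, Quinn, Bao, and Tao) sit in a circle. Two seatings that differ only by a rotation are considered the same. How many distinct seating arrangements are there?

Around a circle, 7 distinct people have 7!/7 = (6)! = 720 rotationally distinct seatings.

720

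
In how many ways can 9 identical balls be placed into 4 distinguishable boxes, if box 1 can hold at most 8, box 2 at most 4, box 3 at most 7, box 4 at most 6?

Ignoring the caps, the number of non-negative solutions to x_1+…+x_4 = 9 is C(12,3) = 220.
Subtract solutions that violate a single cap (substitute x_i' = x_i − (cap_i+1)): x_1 ≥ 9 gives C(3,3) = 1; x_2 ≥ 5 gives C(7,3) = 35; x_3 ≥ 8 gives C(4,3) = 4; x_4 ≥ 7 gives C(5,3) = 10. Together 50.
No two caps can be exceeded simultaneously, so the pair terms are all 0.
By inclusion–exclusion the count is 220 − 50 + 0 = 170.

170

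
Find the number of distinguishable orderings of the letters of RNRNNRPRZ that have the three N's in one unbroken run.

Treat the 3 copies of N as a single block. The multiset to arrange is then {NNN, P, R, R, R, R, Z}, 7 items in all.
That gives (7)!/(4!) = 210 arrangements.

210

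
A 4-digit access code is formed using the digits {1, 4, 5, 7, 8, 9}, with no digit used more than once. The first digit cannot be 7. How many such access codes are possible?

The first digit has 6−1 = 5 choices (anything except 7).
The remaining 3 digits are filled from the other 5 symbols without repetition: 5 × 4 × 3 = 60.
Total: 5 × 60 = 300.

300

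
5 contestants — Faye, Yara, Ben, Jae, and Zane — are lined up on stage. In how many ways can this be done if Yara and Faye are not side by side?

There are 5! = 120 arrangements in all. If Yara and Faye are adjacent, merging them into one block gives 2·(4)! = 48 arrangements.
Complementary counting: 120 − 48 = 72.

72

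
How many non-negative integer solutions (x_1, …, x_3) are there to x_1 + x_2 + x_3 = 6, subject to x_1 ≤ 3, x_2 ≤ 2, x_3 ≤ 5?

By stars and bars, unrestricted non-negative solutions to x_1+…+x_3 = 6 number C(6+2,2) = 28.
Subtract solutions that violate a single cap (substitute x_i' = x_i − (cap_i+1)): x_1 ≥ 4 gives C(4,2) = 6; x_2 ≥ 3 gives C(5,2) = 10; x_3 ≥ 6 gives C(2,2) = 1. Together 17.
No two caps can be exceeded simultaneously, so the pair terms are all 0.
By inclusion–exclusion the count is 28 − 17 + 0 = 11.

11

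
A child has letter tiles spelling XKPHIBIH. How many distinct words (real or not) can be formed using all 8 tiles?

Letter multiplicities in XKPHIBIH: B×1, H×2, I×2, K×1, P×1, X×1.
Dividing 8! = 40320 by 2!·2! = 4 for the repeated letters gives 10080.

10080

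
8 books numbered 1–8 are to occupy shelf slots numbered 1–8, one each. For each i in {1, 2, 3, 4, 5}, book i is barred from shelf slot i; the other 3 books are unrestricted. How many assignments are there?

Let Aᵢ (for 1 ≤ i ≤ 5) be the placements that put book i in its forbidden shelf slot. Any j of these fix j positions, leaving (8−j)! ways to fill the rest, and there are C(5,j) ways to pick which j.
By inclusion–exclusion, the number of valid placements is Σ_{j=0}^{5} (−1)^j C(5,j)·(8−j)!.
Computing: 40320 − 25200 + 7200 − 1200 + 120 − 6 = 21234.

21234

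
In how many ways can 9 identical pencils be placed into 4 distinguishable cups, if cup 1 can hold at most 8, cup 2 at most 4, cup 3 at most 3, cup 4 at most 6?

Ignoring the caps, the number of non-negative solutions to x_1+…+x_4 = 9 is C(12,3) = 220.
Subtract solutions that violate a single cap (substitute x_i' = x_i − (cap_i+1)): x_1 ≥ 9 gives C(3,3) = 1; x_2 ≥ 5 gives C(7,3) = 35; x_3 ≥ 4 gives C(8,3) = 56; x_4 ≥ 7 gives C(5,3) = 10. Together 102.
Add back pairs where two caps are both exceeded: 0 + 0 + 0 + 1 + 0 + 0 = 1.
By inclusion–exclusion the count is 220 − 102 + 1 = 119.

119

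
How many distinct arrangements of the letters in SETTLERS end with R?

630

With the last slot taken by R, it remains to arrange the other 7 letters (SETTLES).
Those 7 letters have E appearing twice, S appearing twice, and T appearing twice, giving (7)!/(2!·2!·2!) = 630.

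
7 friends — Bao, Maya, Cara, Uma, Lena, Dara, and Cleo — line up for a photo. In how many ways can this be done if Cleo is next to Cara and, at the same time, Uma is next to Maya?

480

Treat {Cleo,Cara} as one block (2 orders) and {Uma,Maya} as another (2 orders).
That leaves 5 units to arrange: 2 × 2 × 5! = 4 × 120 = 480.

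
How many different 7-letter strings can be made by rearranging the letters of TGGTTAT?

TGGTTAT has 7 letters with G appearing twice and T appearing 4 times.
Dividing 7! = 5040 by 4!·2! = 48 for the repeated letters gives 105.

105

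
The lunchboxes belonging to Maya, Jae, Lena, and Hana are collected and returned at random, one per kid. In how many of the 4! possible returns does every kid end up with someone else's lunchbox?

9

Count assignments avoiding every fixed point. For any j of the 4 kids fixed to their own lunchbox, the other 4−j can be arranged in (4−j)! ways.
By inclusion–exclusion this is Σ_{j=0}^{4} (−1)^j C(4,j)·(4−j)!.
Computing: 24 − 24 + 12 − 4 + 1 = 9.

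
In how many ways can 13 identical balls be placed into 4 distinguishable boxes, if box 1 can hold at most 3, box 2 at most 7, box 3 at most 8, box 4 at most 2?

66

Ignoring the caps, the number of non-negative solutions to x_1+…+x_4 = 13 is C(16,3) = 560.
Subtract solutions that violate a single cap (substitute x_i' = x_i − (cap_i+1)): x_1 ≥ 4 gives C(12,3) = 220; x_2 ≥ 8 gives C(8,3) = 56; x_3 ≥ 9 gives C(7,3) = 35; x_4 ≥ 3 gives C(13,3) = 286. Together 597.
Add back pairs where two caps are both exceeded: 4 + 1 + 84 + 0 + 10 + 4 = 103.
By inclusion–exclusion the count is 560 − 597 + 103 = 66.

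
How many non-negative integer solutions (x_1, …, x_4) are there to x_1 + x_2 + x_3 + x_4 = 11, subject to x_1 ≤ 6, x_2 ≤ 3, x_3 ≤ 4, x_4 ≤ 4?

66

By stars and bars, unrestricted non-negative solutions to x_1+…+x_4 = 11 number C(11+3,3) = 364.
Subtract solutions that violate a single cap (substitute x_i' = x_i − (cap_i+1)): x_1 ≥ 7 gives C(7,3) = 35; x_2 ≥ 4 gives C(10,3) = 120; x_3 ≥ 5 gives C(9,3) = 84; x_4 ≥ 5 gives C(9,3) = 84. Together 323.
Add back pairs where two caps are both exceeded: 1 + 0 + 0 + 10 + 10 + 4 = 25.
By inclusion–exclusion the count is 364 − 323 + 25 = 66.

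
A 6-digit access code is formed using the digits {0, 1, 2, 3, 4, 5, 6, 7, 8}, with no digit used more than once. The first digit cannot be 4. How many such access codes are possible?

The first digit has 9−1 = 8 choices (anything except 4).
The remaining 5 digits are filled from the other 8 symbols without repetition: 8 × 7 × 6 × 5 × 4 = 6720.
Total: 8 × 6720 = 53760.

53760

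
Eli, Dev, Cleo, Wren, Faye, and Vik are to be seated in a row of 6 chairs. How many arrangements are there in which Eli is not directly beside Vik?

480

Of the 6! = 720 arrangements, those with Eli and Vik adjacent number 2 × 5! = 240 (treat the pair as a block with 2 internal orders).
So 720 − 240 = 480 arrangements keep them apart.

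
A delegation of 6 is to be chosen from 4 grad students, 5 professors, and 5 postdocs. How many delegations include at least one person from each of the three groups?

2625

With no constraint there are C(14,6) = 3003 possible selections.
Subtract selections that omit an entire group: no grad students → C(10,6) = 210; no professors → C(9,6) = 84; no postdocs → C(9,6) = 84.
Add back selections omitting two groups (i.e. drawn from a single group): C(4,6) + C(5,6) + C(5,6) = 0.
By inclusion–exclusion: 3003 − 378 + 0 = 2625.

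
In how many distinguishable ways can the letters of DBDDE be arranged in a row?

20

DBDDE has 5 letters with D appearing 3 times.
So there are 5! / (3!) = 20 distinguishable arrangements.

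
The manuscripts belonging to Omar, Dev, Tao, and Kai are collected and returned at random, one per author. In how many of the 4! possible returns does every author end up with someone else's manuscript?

9

Let Aᵢ be the assignments in which author i gets their own manuscript. We want the size of the complement of A₁∪…∪A_4.
By inclusion–exclusion this is Σ_{j=0}^{4} (−1)^j C(4,j)·(4−j)!.
Computing: 24 − 24 + 12 − 4 + 1 = 9.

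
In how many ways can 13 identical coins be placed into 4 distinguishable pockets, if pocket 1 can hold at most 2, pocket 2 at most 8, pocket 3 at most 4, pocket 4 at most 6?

74

Ignoring the caps, the number of non-negative solutions to x_1+…+x_4 = 13 is C(16,3) = 560.
Subtract solutions that violate a single cap (substitute x_i' = x_i − (cap_i+1)): x_1 ≥ 3 gives C(13,3) = 286; x_2 ≥ 9 gives C(7,3) = 35; x_3 ≥ 5 gives C(11,3) = 165; x_4 ≥ 7 gives C(9,3) = 84. Together 570.
Add back pairs where two caps are both exceeded: 4 + 56 + 20 + 0 + 0 + 4 = 84.
By inclusion–exclusion the count is 560 − 570 + 84 = 74.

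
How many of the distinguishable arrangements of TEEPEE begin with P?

Fix P in the first position and arrange the remaining 5 letters.
Those 5 letters have E appearing 4 times, giving (5)!/(4!) = 5.

5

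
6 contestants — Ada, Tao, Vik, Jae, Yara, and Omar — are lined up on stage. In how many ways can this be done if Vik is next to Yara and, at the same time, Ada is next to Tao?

Treat {Vik,Yara} as one block (2 orders) and {Ada,Tao} as another (2 orders).
That leaves 4 units to arrange: 2 × 2 × 4! = 4 × 24 = 96.

96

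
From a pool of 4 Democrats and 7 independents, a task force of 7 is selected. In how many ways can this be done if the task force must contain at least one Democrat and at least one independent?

329

Total 7-person selections from all 11: C(11,7) = 330.
Selections missing a whole group: no Democrats → C(7,7) = 1; no independents → C(4,7) = 0.
Both groups omitted at once is impossible, so 330 − 1 = 329.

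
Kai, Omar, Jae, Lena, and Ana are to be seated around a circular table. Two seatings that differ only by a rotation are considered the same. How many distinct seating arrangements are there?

24

Around a circle, 5 distinct people have 5!/5 = (4)! = 24 rotationally distinct seatings.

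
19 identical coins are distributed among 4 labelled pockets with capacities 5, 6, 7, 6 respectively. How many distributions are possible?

Without the upper bounds there are C(22,3) = 1540 ways to split 19 among 4 pockets.
Subtract solutions that violate a single cap (substitute x_i' = x_i − (cap_i+1)): x_1 ≥ 6 gives C(16,3) = 560; x_2 ≥ 7 gives C(15,3) = 455; x_3 ≥ 8 gives C(14,3) = 364; x_4 ≥ 7 gives C(15,3) = 455. Together 1834.
Add back pairs where two caps are both exceeded: 84 + 56 + 84 + 35 + 56 + 35 = 350.
By inclusion–exclusion the count is 1540 − 1834 + 350 = 56.

56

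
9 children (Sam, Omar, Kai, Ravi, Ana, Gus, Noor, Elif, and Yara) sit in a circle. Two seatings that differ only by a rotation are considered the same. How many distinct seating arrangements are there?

40320

Fix one person's seat to break rotational symmetry; the remaining 8 people can be arranged in (8)! = 40320 ways.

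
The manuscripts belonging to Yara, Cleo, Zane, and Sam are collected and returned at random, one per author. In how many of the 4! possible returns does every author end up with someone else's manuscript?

9

This is the derangement count D_4: permutations of 4 items with no fixed point.
By inclusion–exclusion this is Σ_{j=0}^{4} (−1)^j C(4,j)·(4−j)!.
Computing: 24 − 24 + 12 − 4 + 1 = 9.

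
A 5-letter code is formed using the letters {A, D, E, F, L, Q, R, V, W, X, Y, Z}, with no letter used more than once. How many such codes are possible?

Choose and order 5 of the 12 symbols: the first letter has 12 options, the next 11, and so on down to 8.
That product is 12 × 11 × 10 × 9 × 8 = 95040.

95040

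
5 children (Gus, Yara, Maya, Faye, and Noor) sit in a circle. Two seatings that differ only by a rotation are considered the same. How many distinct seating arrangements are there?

24

Seat Gus anywhere (absorbing the rotational symmetry), then permute the other 4: (4)! = 24.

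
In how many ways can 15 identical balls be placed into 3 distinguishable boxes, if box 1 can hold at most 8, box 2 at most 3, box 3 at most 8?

Without the upper bounds there are C(17,2) = 136 ways to split 15 among 3 boxes.
Subtract solutions that violate a single cap (substitute x_i' = x_i − (cap_i+1)): x_1 ≥ 9 gives C(8,2) = 28; x_2 ≥ 4 gives C(13,2) = 78; x_3 ≥ 9 gives C(8,2) = 28. Together 134.
Add back pairs where two caps are both exceeded: 6 + 0 + 6 = 12.
By inclusion–exclusion the count is 136 − 134 + 12 = 14.

14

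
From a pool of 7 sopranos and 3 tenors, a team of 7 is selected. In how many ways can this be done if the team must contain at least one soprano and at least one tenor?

With no constraint there are C(10,7) = 120 possible selections.
Selections missing a whole group: no sopranos → C(3,7) = 0; no tenors → C(7,7) = 1.
Both groups omitted at once is impossible, so 120 − 1 = 119.

119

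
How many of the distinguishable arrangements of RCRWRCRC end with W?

35

With the last slot taken by W, it remains to arrange the other 7 letters (RCRRCRC).
Those 7 letters have C appearing 3 times and R appearing 4 times, giving (7)!/(4!·3!) = 35.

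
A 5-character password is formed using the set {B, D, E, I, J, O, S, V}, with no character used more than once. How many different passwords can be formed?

6720

Choose and order 5 of the 8 symbols: the first character has 8 options, the next 7, and so on down to 4.
8 × 7 × 6 × 5 × 4 = 6720.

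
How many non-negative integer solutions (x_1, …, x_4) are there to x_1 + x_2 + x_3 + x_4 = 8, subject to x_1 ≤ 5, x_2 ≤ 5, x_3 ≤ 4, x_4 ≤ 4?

105

Ignoring the caps, the number of non-negative solutions to x_1+…+x_4 = 8 is C(11,3) = 165.
Subtract solutions that violate a single cap (substitute x_i' = x_i − (cap_i+1)): x_1 ≥ 6 gives C(5,3) = 10; x_2 ≥ 6 gives C(5,3) = 10; x_3 ≥ 5 gives C(6,3) = 20; x_4 ≥ 5 gives C(6,3) = 20. Together 60.
No two caps can be exceeded simultaneously, so the pair terms are all 0.
By inclusion–exclusion the count is 165 − 60 + 0 = 105.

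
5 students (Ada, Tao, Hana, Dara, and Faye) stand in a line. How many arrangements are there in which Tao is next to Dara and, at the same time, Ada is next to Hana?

24

Treat {Tao,Dara} as one block (2 orders) and {Ada,Hana} as another (2 orders).
That leaves 3 units to arrange: 2 × 2 × 3! = 4 × 6 = 24.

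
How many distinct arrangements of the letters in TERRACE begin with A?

180

Fix A in the first position and arrange the remaining 6 letters.
Those 6 letters have E appearing twice and R appearing twice, giving (6)!/(2!·2!) = 180.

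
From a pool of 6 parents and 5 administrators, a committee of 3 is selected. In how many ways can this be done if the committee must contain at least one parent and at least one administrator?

Unrestricted: C(11,3) = 165 ways to pick any 3 of the 11.
Selections missing a whole group: no parents → C(5,3) = 10; no administrators → C(6,3) = 20.
Both groups omitted at once is impossible, so 165 − 30 = 135.

135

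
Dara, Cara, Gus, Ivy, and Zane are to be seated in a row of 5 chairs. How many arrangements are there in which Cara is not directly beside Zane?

72

There are 5! = 120 arrangements in all. If Cara and Zane are adjacent, merging them into one block gives 2·(4)! = 48 arrangements.
Complementary counting: 120 − 48 = 72.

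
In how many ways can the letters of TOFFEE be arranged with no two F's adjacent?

120

There are 6!/(2!·2!) = 180 arrangements of TOFFEE in total.
Arrangements with the F's together: treat FF as one letter, giving (5)!/(2!) = 60.
Subtracting, 180 − 60 = 120 arrangements keep the F's apart.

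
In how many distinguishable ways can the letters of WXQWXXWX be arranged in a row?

WXQWXXWX has 8 letters with W appearing 3 times and X appearing 4 times.
So there are 8! / (4!·3!) = 280 distinguishable arrangements.

280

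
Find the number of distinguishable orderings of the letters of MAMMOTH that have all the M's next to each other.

Treat the 3 copies of M as a single block. The multiset to arrange is then {MMM, A, H, O, T}, 5 items in all.
All 5 items are distinct, so there are (5)! = 120 arrangements.

120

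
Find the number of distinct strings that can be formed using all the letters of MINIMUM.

420

The 7 letters of MINIMUM have repeats: I appearing twice and M appearing 3 times.
Dividing 7! = 5040 by 3!·2! = 12 for the repeated letters gives 420.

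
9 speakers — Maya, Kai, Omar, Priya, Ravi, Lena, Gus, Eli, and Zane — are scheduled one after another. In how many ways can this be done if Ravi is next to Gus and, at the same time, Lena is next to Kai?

Treat {Ravi,Gus} as one block (2 orders) and {Lena,Kai} as another (2 orders).
That leaves 7 units to arrange: 2 × 2 × 7! = 4 × 5040 = 20160.

20160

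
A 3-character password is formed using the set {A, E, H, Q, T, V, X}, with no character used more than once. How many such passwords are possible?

With no repetition, fill the 3 characters in order: 7 choices, then 6, down to 5.
That product is 7 × 6 × 5 = 210.

210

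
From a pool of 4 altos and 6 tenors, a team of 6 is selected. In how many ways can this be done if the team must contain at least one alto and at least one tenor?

209

With no constraint there are C(10,6) = 210 possible selections.
Selections missing a whole group: no altos → C(6,6) = 1; no tenors → C(4,6) = 0.
Both groups omitted at once is impossible, so 210 − 1 = 209.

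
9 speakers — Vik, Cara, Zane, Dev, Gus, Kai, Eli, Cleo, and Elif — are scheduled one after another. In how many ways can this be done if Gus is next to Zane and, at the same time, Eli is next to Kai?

Treat {Gus,Zane} as one block (2 orders) and {Eli,Kai} as another (2 orders).
That leaves 7 units to arrange: 2 × 2 × 7! = 4 × 5040 = 20160.

20160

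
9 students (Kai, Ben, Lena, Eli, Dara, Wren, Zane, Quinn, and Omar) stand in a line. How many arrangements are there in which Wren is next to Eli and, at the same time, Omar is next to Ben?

Treat {Wren,Eli} as one block (2 orders) and {Omar,Ben} as another (2 orders).
That leaves 7 units to arrange: 2 × 2 × 7! = 4 × 5040 = 20160.

20160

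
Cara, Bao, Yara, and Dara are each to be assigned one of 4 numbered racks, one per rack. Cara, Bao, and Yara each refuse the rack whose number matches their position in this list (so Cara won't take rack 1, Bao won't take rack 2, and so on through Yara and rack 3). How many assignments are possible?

11

Let Aᵢ (for i ∈ {1, 2, 3}) be the placements that put person i in their forbidden rack. Any j of these fix j positions, leaving (4−j)! ways to fill the rest, and there are C(3,j) ways to pick which j.
By inclusion–exclusion, the number of valid placements is Σ_{j=0}^{3} (−1)^j C(3,j)·(4−j)!.
Computing: 24 − 18 + 6 − 1 = 11.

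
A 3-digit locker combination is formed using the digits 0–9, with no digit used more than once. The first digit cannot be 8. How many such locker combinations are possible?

648

The first digit has 10−1 = 9 choices (anything except 8).
The remaining 2 digits are filled from the other 9 symbols without repetition: 9 × 8 = 72.
Total: 9 × 72 = 648.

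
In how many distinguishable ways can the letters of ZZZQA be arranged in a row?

The 5 letters of ZZZQA have repeats: Z appearing 3 times.
So there are 5! / (3!) = 20 distinguishable arrangements.

20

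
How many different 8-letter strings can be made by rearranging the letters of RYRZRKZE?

The 8 letters of RYRZRKZE have repeats: R appearing 3 times and Z appearing twice.
The number of distinct arrangements is 8!/(3!·2!) = 40320/12 = 3360.

3360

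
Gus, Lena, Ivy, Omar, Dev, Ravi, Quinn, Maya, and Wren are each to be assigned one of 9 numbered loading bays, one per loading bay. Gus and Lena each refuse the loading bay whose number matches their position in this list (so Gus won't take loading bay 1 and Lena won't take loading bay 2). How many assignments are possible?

Let Aᵢ (for i ∈ {1, 2}) be the placements that put person i in their forbidden loading bay. Any j of these fix j positions, leaving (9−j)! ways to fill the rest, and there are C(2,j) ways to pick which j.
By inclusion–exclusion, the number of valid placements is Σ_{j=0}^{2} (−1)^j C(2,j)·(9−j)!.
Computing: 362880 − 80640 + 5040 = 287280.

287280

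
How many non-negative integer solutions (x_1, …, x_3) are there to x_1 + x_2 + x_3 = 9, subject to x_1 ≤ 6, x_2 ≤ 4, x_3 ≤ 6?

Ignoring the caps, the number of non-negative solutions to x_1+…+x_3 = 9 is C(11,2) = 55.
Subtract solutions that violate a single cap (substitute x_i' = x_i − (cap_i+1)): x_1 ≥ 7 gives C(4,2) = 6; x_2 ≥ 5 gives C(6,2) = 15; x_3 ≥ 7 gives C(4,2) = 6. Together 27.
No two caps can be exceeded simultaneously, so the pair terms are all 0.
By inclusion–exclusion the count is 55 − 27 + 0 = 28.

28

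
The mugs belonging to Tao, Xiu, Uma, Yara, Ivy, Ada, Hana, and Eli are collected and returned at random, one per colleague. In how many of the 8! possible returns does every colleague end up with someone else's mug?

Count assignments avoiding every fixed point. For any j of the 8 colleagues fixed to their own mug, the other 8−j can be arranged in (8−j)! ways.
By inclusion–exclusion this is Σ_{j=0}^{8} (−1)^j C(8,j)·(8−j)!.
Computing: 40320 − 40320 + 20160 − 6720 + 1680 − 336 + 56 − 8 + 1 = 14833.

14833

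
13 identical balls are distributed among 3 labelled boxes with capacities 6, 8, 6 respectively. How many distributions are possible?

34

Ignoring the caps, the number of non-negative solutions to x_1+…+x_3 = 13 is C(15,2) = 105.
Subtract solutions that violate a single cap (substitute x_i' = x_i − (cap_i+1)): x_1 ≥ 7 gives C(8,2) = 28; x_2 ≥ 9 gives C(6,2) = 15; x_3 ≥ 7 gives C(8,2) = 28. Together 71.
No two caps can be exceeded simultaneously, so the pair terms are all 0.
By inclusion–exclusion the count is 105 − 71 + 0 = 34.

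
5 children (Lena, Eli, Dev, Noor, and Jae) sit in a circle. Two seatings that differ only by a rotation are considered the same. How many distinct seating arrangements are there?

Fix one person's seat to break rotational symmetry; the remaining 4 people can be arranged in (4)! = 24 ways.

24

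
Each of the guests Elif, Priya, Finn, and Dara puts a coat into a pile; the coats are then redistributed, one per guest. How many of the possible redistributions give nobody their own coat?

9

Count assignments avoiding every fixed point. For any j of the 4 guests fixed to their own coat, the other 4−j can be arranged in (4−j)! ways.
By inclusion–exclusion this is Σ_{j=0}^{4} (−1)^j C(4,j)·(4−j)!.
Computing: 24 − 24 + 12 − 4 + 1 = 9.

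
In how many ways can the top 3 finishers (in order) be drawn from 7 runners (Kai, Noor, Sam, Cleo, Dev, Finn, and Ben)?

210

There are 7 choices for 1st place, 6 for 2nd, and 5 for 3rd.
That gives 7 × 6 × 5 = 210.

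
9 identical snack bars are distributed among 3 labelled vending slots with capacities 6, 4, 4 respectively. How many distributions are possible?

Without the upper bounds there are C(11,2) = 55 ways to split 9 among 3 vending slots.
Subtract solutions that violate a single cap (substitute x_i' = x_i − (cap_i+1)): x_1 ≥ 7 gives C(4,2) = 6; x_2 ≥ 5 gives C(6,2) = 15; x_3 ≥ 5 gives C(6,2) = 15. Together 36.
No two caps can be exceeded simultaneously, so the pair terms are all 0.
By inclusion–exclusion the count is 55 − 36 + 0 = 19.

19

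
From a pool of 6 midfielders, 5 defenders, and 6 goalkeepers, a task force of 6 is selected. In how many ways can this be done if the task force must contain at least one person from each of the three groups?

10530

With no constraint there are C(17,6) = 12376 possible selections.
Selections missing a whole group: no midfielders → C(11,6) = 462; no defenders → C(12,6) = 924; no goalkeepers → C(11,6) = 462.
Add back selections omitting two groups (i.e. drawn from a single group): C(6,6) + C(5,6) + C(6,6) = 2.
By inclusion–exclusion: 12376 − 1848 + 2 = 10530.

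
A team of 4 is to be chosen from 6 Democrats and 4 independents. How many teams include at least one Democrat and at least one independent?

194

Unrestricted: C(10,4) = 210 ways to pick any 4 of the 10.
Subtract selections that omit an entire group: no Democrats → C(4,4) = 1; no independents → C(6,4) = 15.
Both groups omitted at once is impossible, so 210 − 16 = 194.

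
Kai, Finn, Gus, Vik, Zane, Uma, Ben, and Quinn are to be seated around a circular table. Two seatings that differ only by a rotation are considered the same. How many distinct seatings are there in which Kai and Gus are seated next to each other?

1440

Treat {Kai, Gus} as one unit (2 internal orders) and seat the resulting 7 units around the table: (6)! circular arrangements.
So 2 × (6)! = 2 × 720 = 1440.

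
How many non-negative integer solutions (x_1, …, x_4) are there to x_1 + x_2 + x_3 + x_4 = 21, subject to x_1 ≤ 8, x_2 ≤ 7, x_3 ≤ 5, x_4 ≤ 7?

Ignoring the caps, the number of non-negative solutions to x_1+…+x_4 = 21 is C(24,3) = 2024.
Subtract solutions that violate a single cap (substitute x_i' = x_i − (cap_i+1)): x_1 ≥ 9 gives C(15,3) = 455; x_2 ≥ 8 gives C(16,3) = 560; x_3 ≥ 6 gives C(18,3) = 816; x_4 ≥ 8 gives C(16,3) = 560. Together 2391.
Add back pairs where two caps are both exceeded: 35 + 84 + 35 + 120 + 56 + 120 = 450.
By inclusion–exclusion the count is 2024 − 2391 + 450 = 83.

83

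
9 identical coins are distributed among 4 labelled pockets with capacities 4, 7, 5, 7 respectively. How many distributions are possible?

By stars and bars, unrestricted non-negative solutions to x_1+…+x_4 = 9 number C(9+3,3) = 220.
Subtract solutions that violate a single cap (substitute x_i' = x_i − (cap_i+1)): x_1 ≥ 5 gives C(7,3) = 35; x_2 ≥ 8 gives C(4,3) = 4; x_3 ≥ 6 gives C(6,3) = 20; x_4 ≥ 8 gives C(4,3) = 4. Together 63.
No two caps can be exceeded simultaneously, so the pair terms are all 0.
By inclusion–exclusion the count is 220 − 63 + 0 = 157.

157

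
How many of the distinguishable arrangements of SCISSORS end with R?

210

Fix R in the last position and arrange the remaining 7 letters.
Those 7 letters have S appearing 4 times, giving (7)!/(4!) = 210.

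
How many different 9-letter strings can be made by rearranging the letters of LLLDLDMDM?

1260

LLLDLDMDM has 9 letters with D appearing 3 times, L appearing 4 times, and M appearing twice.
So there are 9! / (4!·3!·2!) = 1260 distinguishable arrangements.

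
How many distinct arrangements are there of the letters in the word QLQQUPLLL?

2520

Letter multiplicities in QLQQUPLLL: L×4, P×1, Q×3, U×1.
The number of distinct arrangements is 9!/(4!·3!) = 362880/144 = 2520.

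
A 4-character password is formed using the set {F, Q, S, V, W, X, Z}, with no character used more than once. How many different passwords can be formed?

Choose and order 4 of the 7 symbols: the first character has 7 options, the next 6, then 5, 4.
7 × 6 × 5 × 4 = 840.

840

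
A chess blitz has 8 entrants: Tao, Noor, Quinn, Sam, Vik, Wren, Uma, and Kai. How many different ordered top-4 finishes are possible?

There are 8 choices for 1st place, 7 for 2nd, and so on down to 5 for position 4.
That gives 8 × 7 × 6 × 5 = 1680.

1680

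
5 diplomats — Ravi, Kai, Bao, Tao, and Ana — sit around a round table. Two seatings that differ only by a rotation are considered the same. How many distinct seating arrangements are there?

Seat Ravi anywhere (absorbing the rotational symmetry), then permute the other 4: (4)! = 24.

24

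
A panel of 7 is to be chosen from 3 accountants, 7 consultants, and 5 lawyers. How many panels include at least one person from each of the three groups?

With no constraint there are C(15,7) = 6435 possible selections.
Subtract selections that omit an entire group: no accountants → C(12,7) = 792; no consultants → C(8,7) = 8; no lawyers → C(10,7) = 120.
Add back selections omitting two groups (i.e. drawn from a single group): C(3,7) + C(7,7) + C(5,7) = 1.
By inclusion–exclusion: 6435 − 920 + 1 = 5516.

5516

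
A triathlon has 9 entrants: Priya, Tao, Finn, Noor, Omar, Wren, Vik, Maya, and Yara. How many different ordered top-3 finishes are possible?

There are 9 choices for 1st place, 8 for 2nd, and 7 for 3rd.
That gives 9 × 8 × 7 = 504.

504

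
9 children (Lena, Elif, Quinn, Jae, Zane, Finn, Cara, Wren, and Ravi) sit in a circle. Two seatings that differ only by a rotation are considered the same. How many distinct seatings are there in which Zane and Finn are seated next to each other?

10080

Glue Zane and Finn into a block (2 internal orders). Seating 8 units around a circle gives (7)! arrangements.
So 2 × (7)! = 2 × 5040 = 10080.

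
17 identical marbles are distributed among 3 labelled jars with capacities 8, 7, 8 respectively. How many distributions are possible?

By stars and bars, unrestricted non-negative solutions to x_1+…+x_3 = 17 number C(17+2,2) = 171.
Subtract solutions that violate a single cap (substitute x_i' = x_i − (cap_i+1)): x_1 ≥ 9 gives C(10,2) = 45; x_2 ≥ 8 gives C(11,2) = 55; x_3 ≥ 9 gives C(10,2) = 45. Together 145.
Add back pairs where two caps are both exceeded: 1 + 0 + 1 = 2.
By inclusion–exclusion the count is 171 − 145 + 2 = 28.

28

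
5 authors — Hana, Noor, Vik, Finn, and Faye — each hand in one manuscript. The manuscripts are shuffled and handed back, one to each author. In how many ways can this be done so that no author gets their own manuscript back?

This is the derangement count D_5: permutations of 5 items with no fixed point.
By inclusion–exclusion this is Σ_{j=0}^{5} (−1)^j C(5,j)·(5−j)!.
Computing: 120 − 120 + 60 − 20 + 5 − 1 = 44.

44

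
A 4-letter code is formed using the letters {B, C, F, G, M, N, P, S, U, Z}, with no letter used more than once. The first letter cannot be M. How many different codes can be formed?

The first letter has 10−1 = 9 choices (anything except M).
The remaining 3 letters are filled from the other 9 symbols without repetition: 9 × 8 × 7 = 504.
Total: 9 × 504 = 4536.

4536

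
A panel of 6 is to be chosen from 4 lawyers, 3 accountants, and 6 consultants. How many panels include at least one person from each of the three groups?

Unrestricted: C(13,6) = 1716 ways to pick any 6 of the 13.
Selections missing a whole group: no lawyers → C(9,6) = 84; no accountants → C(10,6) = 210; no consultants → C(7,6) = 7.
Add back selections omitting two groups (i.e. drawn from a single group): C(4,6) + C(3,6) + C(6,6) = 1.
By inclusion–exclusion: 1716 − 301 + 1 = 1416.

1416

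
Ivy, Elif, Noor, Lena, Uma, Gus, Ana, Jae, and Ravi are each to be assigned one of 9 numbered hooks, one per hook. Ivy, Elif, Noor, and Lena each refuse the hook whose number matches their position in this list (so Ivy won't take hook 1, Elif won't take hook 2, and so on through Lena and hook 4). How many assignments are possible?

Let Aᵢ (for 1 ≤ i ≤ 4) be the placements that put person i in their forbidden hook. Any j of these fix j positions, leaving (9−j)! ways to fill the rest, and there are C(4,j) ways to pick which j.
By inclusion–exclusion, the number of valid placements is Σ_{j=0}^{4} (−1)^j C(4,j)·(9−j)!.
Computing: 362880 − 161280 + 30240 − 2880 + 120 = 229080.

229080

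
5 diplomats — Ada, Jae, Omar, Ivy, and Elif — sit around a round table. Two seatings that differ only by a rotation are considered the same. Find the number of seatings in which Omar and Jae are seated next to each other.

12

Glue Omar and Jae into a block (2 internal orders). Seating 4 units around a circle gives (3)! arrangements.
So 2 × (3)! = 2 × 6 = 12.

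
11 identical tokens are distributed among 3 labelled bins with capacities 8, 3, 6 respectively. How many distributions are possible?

22

By stars and bars, unrestricted non-negative solutions to x_1+…+x_3 = 11 number C(11+2,2) = 78.
Subtract solutions that violate a single cap (substitute x_i' = x_i − (cap_i+1)): x_1 ≥ 9 gives C(4,2) = 6; x_2 ≥ 4 gives C(9,2) = 36; x_3 ≥ 7 gives C(6,2) = 15. Together 57.
Add back pairs where two caps are both exceeded: 0 + 0 + 1 = 1.
By inclusion–exclusion the count is 78 − 57 + 1 = 22.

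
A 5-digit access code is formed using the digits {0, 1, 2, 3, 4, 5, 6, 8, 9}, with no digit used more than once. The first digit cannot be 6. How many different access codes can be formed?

13440

The first digit has 9−1 = 8 choices (anything except 6).
The remaining 4 digits are filled from the other 8 symbols without repetition: 8 × 7 × 6 × 5 = 1680.
Total: 8 × 1680 = 13440.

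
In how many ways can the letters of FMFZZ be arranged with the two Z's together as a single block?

Treat the 2 copies of Z as a single block. The multiset to arrange is then {ZZ, F, F, M}, 4 items in all.
That gives (4)!/(2!) = 12 arrangements.

12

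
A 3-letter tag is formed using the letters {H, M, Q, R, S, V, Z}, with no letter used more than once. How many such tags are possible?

This is a permutation of 3 out of 7: P(7,3) = 7!/4!.
That product is 7 × 6 × 5 = 210.

210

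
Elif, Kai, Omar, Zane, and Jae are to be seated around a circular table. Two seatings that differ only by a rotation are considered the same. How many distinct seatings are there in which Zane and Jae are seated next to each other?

Treat {Zane, Jae} as one unit (2 internal orders) and seat the resulting 4 units around the table: (3)! circular arrangements.
So 2 × (3)! = 2 × 6 = 12.

12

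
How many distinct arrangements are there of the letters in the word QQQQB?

5

QQQQB has 5 letters with Q appearing 4 times.
Dividing 5! = 120 by 4! = 24 for the repeated letters gives 5.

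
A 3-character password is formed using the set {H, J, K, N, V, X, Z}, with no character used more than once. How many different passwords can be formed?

With no repetition, fill the 3 characters in order: 7 choices, then 6, down to 5.
7 × 6 × 5 = 210.

210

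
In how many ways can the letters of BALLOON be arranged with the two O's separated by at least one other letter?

Total arrangements of BALLOON: 7!/(2!·2!) = 1260.
Arrangements with the O's together: treat OO as one letter, giving (6)!/(2!) = 360.
Subtracting, 1260 − 360 = 900 arrangements keep the O's apart.

900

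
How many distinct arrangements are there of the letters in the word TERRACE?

Letter multiplicities in TERRACE: A×1, C×1, E×2, R×2, T×1.
So there are 7! / (2!·2!) = 1260 distinguishable arrangements.

1260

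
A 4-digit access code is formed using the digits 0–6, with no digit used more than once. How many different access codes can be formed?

Choose and order 4 of the 7 symbols: the first digit has 7 options, the next 6, then 5, 4.
7 × 6 × 5 × 4 = 840.

840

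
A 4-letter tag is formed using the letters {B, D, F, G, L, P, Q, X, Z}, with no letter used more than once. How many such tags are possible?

3024

Choose and order 4 of the 9 symbols: the first letter has 9 options, the next 8, then 7, 6.
That product is 9 × 8 × 7 × 6 = 3024.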